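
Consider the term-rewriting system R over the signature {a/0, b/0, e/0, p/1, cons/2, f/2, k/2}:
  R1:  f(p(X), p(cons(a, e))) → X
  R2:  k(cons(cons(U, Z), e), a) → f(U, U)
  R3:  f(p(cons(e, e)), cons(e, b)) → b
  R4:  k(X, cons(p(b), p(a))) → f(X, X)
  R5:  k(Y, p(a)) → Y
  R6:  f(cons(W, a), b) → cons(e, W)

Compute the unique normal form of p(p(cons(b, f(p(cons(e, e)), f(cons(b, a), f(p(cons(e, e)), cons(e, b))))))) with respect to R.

p(p(cons(b, b)))

1. p(p(cons(b, f(p(cons(e, e)), f(cons(b, a), f(p(cons(e, e)), cons(e, b)))))))  →  p(p(cons(b, f(p(cons(e, e)), f(cons(b, a), b)))))   [R3 at 1.1.2.2.2]
2. p(p(cons(b, f(p(cons(e, e)), f(cons(b, a), b)))))  →  p(p(cons(b, f(p(cons(e, e)), cons(e, b)))))   [R6 at 1.1.2.2]
3. p(p(cons(b, f(p(cons(e, e)), cons(e, b)))))  →  p(p(cons(b, b)))   [R3 at 1.1.2]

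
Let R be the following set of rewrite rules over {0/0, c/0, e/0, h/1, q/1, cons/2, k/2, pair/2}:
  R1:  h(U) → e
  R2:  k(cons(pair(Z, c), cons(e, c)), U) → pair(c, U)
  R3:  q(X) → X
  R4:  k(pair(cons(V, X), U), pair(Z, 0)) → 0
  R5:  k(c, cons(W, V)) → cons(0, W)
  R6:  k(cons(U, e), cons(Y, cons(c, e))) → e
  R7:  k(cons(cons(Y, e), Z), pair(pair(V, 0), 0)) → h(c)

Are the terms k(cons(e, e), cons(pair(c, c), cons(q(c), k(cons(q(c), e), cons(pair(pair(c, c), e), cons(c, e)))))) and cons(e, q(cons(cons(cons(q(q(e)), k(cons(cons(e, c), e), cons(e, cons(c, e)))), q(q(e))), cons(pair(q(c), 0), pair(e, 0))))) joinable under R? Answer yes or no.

Reduce t₁ = k(cons(e, e), cons(pair(c, c), cons(q(c), k(cons(q(c), e), cons(pair(pair(c, c), e), cons(c, e)))))):
1. k(cons(e, e), cons(pair(c, c), cons(q(c), k(cons(q(c), e), cons(pair(pair(c, c), e), cons(c, e))))))  →  k(cons(e, e), cons(pair(c, c), cons(c, k(cons(q(c), e), cons(pair(pair(c, c), e), cons(c, e))))))   [R3 at 2.2.1]
2. k(cons(e, e), cons(pair(c, c), cons(c, k(cons(q(c), e), cons(pair(pair(c, c), e), cons(c, e))))))  →  k(cons(e, e), cons(pair(c, c), cons(c, e)))   [R6 at 2.2.2]
3. k(cons(e, e), cons(pair(c, c), cons(c, e)))  →  e   [R6 at ε]

Reduce t₂ = cons(e, q(cons(cons(cons(q(q(e)), k(cons(cons(e, c), e), cons(e, cons(c, e)))), q(q(e))), cons(pair(q(c), 0), pair(e, 0))))):
1. cons(e, q(cons(cons(cons(q(q(e)), k(cons(cons(e, c), e), cons(e, cons(c, e)))), q(q(e))), cons(pair(q(c), 0), pair(e, 0)))))  →  cons(e, cons(cons(cons(q(q(e)), k(cons(cons(e, c), e), cons(e, cons(c, e)))), q(q(e))), cons(pair(q(c), 0), pair(e, 0))))   [R3 at 2]
2. cons(e, cons(cons(cons(q(q(e)), k(cons(cons(e, c), e), cons(e, cons(c, e)))), q(q(e))), cons(pair(q(c), 0), pair(e, 0))))  →  cons(e, cons(cons(cons(q(e), k(cons(cons(e, c), e), cons(e, cons(c, e)))), q(q(e))), cons(pair(q(c), 0), pair(e, 0))))   [R3 at 2.1.1.1]
3. cons(e, cons(cons(cons(q(e), k(cons(cons(e, c), e), cons(e, cons(c, e)))), q(q(e))), cons(pair(q(c), 0), pair(e, 0))))  →  cons(e, cons(cons(cons(e, k(cons(cons(e, c), e), cons(e, cons(c, e)))), q(q(e))), cons(pair(q(c), 0), pair(e, 0))))   [R3 at 2.1.1.1]
4. cons(e, cons(cons(cons(e, k(cons(cons(e, c), e), cons(e, cons(c, e)))), q(q(e))), cons(pair(q(c), 0), pair(e, 0))))  →  cons(e, cons(cons(cons(e, e), q(q(e))), cons(pair(q(c), 0), pair(e, 0))))   [R6 at 2.1.1.2]
5. cons(e, cons(cons(cons(e, e), q(q(e))), cons(pair(q(c), 0), pair(e, 0))))  →  cons(e, cons(cons(cons(e, e), q(e)), cons(pair(q(c), 0), pair(e, 0))))   [R3 at 2.1.2]
6. cons(e, cons(cons(cons(e, e), q(e)), cons(pair(q(c), 0), pair(e, 0))))  →  cons(e, cons(cons(cons(e, e), e), cons(pair(q(c), 0), pair(e, 0))))   [R3 at 2.1.2]
7. cons(e, cons(cons(cons(e, e), e), cons(pair(q(c), 0), pair(e, 0))))  →  cons(e, cons(cons(cons(e, e), e), cons(pair(c, 0), pair(e, 0))))   [R3 at 2.2.1.1]

no — NF(t₁) = e, NF(t₂) = cons(e, cons(cons(cons(e, e), e), cons(pair(c, 0), pair(e, 0))))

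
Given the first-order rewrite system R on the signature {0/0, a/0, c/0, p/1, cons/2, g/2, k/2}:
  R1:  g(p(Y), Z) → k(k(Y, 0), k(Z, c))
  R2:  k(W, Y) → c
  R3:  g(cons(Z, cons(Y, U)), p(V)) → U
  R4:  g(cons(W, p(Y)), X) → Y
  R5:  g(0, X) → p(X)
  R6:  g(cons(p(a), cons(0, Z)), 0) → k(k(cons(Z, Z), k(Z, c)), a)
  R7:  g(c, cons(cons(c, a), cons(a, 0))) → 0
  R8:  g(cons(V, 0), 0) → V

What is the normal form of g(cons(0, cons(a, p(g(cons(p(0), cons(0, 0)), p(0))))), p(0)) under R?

p(0)

1. g(cons(0, cons(a, p(g(cons(p(0), cons(0, 0)), p(0))))), p(0))  →  p(g(cons(p(0), cons(0, 0)), p(0)))   [R3 at ε]
2. p(g(cons(p(0), cons(0, 0)), p(0)))  →  p(0)   [R3 at 1]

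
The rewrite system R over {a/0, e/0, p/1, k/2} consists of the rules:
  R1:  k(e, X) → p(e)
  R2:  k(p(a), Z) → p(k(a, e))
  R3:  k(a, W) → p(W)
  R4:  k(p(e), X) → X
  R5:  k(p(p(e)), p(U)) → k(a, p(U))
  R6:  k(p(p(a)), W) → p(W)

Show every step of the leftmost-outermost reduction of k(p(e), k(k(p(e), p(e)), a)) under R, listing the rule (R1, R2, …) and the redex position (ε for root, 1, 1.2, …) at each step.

1. k(p(e), k(k(p(e), p(e)), a))  →  k(k(p(e), p(e)), a)   [R4 at ε]
2. k(k(p(e), p(e)), a)  →  k(p(e), a)   [R4 at 1]
3. k(p(e), a)  →  a   [R4 at ε]

a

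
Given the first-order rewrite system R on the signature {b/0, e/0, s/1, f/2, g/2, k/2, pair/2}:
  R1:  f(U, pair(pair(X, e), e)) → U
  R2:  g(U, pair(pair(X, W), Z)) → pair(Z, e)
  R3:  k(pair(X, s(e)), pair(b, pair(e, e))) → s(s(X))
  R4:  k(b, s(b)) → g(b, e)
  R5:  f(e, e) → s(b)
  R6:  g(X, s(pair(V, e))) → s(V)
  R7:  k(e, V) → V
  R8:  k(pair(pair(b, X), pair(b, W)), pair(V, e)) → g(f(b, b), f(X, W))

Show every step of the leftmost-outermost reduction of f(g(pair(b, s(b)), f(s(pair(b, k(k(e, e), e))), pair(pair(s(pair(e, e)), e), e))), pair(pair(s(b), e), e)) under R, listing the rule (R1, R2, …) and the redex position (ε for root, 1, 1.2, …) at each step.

1. f(g(pair(b, s(b)), f(s(pair(b, k(k(e, e), e))), pair(pair(s(pair(e, e)), e), e))), pair(pair(s(b), e), e))  →  g(pair(b, s(b)), f(s(pair(b, k(k(e, e), e))), pair(pair(s(pair(e, e)), e), e)))   [R1 at ε]
2. g(pair(b, s(b)), f(s(pair(b, k(k(e, e), e))), pair(pair(s(pair(e, e)), e), e)))  →  g(pair(b, s(b)), s(pair(b, k(k(e, e), e))))   [R1 at 2]
3. g(pair(b, s(b)), s(pair(b, k(k(e, e), e))))  →  g(pair(b, s(b)), s(pair(b, k(e, e))))   [R7 at 2.1.2.1]
4. g(pair(b, s(b)), s(pair(b, k(e, e))))  →  g(pair(b, s(b)), s(pair(b, e)))   [R7 at 2.1.2]
5. g(pair(b, s(b)), s(pair(b, e)))  →  s(b)   [R6 at ε]

s(b)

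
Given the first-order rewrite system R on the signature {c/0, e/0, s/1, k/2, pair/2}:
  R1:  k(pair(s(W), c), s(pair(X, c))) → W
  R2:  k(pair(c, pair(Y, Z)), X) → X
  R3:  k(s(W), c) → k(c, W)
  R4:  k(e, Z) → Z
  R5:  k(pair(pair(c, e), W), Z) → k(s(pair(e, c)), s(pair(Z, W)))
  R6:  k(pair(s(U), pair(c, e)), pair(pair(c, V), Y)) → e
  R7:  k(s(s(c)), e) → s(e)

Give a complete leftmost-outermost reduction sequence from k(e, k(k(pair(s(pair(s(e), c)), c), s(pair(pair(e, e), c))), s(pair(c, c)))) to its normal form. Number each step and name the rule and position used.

e

1. k(e, k(k(pair(s(pair(s(e), c)), c), s(pair(pair(e, e), c))), s(pair(c, c))))  →  k(k(pair(s(pair(s(e), c)), c), s(pair(pair(e, e), c))), s(pair(c, c)))   [R4 at ε]
2. k(k(pair(s(pair(s(e), c)), c), s(pair(pair(e, e), c))), s(pair(c, c)))  →  k(pair(s(e), c), s(pair(c, c)))   [R1 at 1]
3. k(pair(s(e), c), s(pair(c, c)))  →  e   [R1 at ε]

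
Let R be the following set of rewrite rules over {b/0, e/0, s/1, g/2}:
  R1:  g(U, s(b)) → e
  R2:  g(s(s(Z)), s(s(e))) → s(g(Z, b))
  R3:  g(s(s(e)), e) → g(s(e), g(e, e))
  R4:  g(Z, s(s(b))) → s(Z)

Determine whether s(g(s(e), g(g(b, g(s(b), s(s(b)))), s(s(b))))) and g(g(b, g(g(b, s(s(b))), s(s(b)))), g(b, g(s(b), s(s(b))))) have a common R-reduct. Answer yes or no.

Reduce t₁ = s(g(s(e), g(g(b, g(s(b), s(s(b)))), s(s(b))))):
1. s(g(s(e), g(g(b, g(s(b), s(s(b)))), s(s(b)))))  →  s(g(s(e), s(g(b, g(s(b), s(s(b)))))))   [R4 at 1.2]
2. s(g(s(e), s(g(b, g(s(b), s(s(b)))))))  →  s(g(s(e), s(g(b, s(s(b))))))   [R4 at 1.2.1.2]
3. s(g(s(e), s(g(b, s(s(b))))))  →  s(g(s(e), s(s(b))))   [R4 at 1.2.1]
4. s(g(s(e), s(s(b))))  →  s(s(s(e)))   [R4 at 1]

Reduce t₂ = g(g(b, g(g(b, s(s(b))), s(s(b)))), g(b, g(s(b), s(s(b))))):
1. g(g(b, g(g(b, s(s(b))), s(s(b)))), g(b, g(s(b), s(s(b)))))  →  g(g(b, s(g(b, s(s(b))))), g(b, g(s(b), s(s(b)))))   [R4 at 1.2]
2. g(g(b, s(g(b, s(s(b))))), g(b, g(s(b), s(s(b)))))  →  g(g(b, s(s(b))), g(b, g(s(b), s(s(b)))))   [R4 at 1.2.1]
3. g(g(b, s(s(b))), g(b, g(s(b), s(s(b)))))  →  g(s(b), g(b, g(s(b), s(s(b)))))   [R4 at 1]
4. g(s(b), g(b, g(s(b), s(s(b)))))  →  g(s(b), g(b, s(s(b))))   [R4 at 2.2]
5. g(s(b), g(b, s(s(b))))  →  g(s(b), s(b))   [R4 at 2]
6. g(s(b), s(b))  →  e   [R1 at ε]

no — NF(t₁) = s(s(s(e))), NF(t₂) = e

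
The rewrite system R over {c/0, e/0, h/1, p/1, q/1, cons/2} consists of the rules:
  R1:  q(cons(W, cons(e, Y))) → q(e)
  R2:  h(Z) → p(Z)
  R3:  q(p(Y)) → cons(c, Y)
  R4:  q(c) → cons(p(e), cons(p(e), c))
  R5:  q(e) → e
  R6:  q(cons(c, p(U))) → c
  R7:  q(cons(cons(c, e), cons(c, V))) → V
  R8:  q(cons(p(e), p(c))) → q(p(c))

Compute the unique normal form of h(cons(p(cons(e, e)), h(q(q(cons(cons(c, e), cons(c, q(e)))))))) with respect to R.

1. h(cons(p(cons(e, e)), h(q(q(cons(cons(c, e), cons(c, q(e))))))))  →  p(cons(p(cons(e, e)), h(q(q(cons(cons(c, e), cons(c, q(e))))))))   [R2 at ε]
2. p(cons(p(cons(e, e)), h(q(q(cons(cons(c, e), cons(c, q(e))))))))  →  p(cons(p(cons(e, e)), p(q(q(cons(cons(c, e), cons(c, q(e))))))))   [R2 at 1.2]
3. p(cons(p(cons(e, e)), p(q(q(cons(cons(c, e), cons(c, q(e))))))))  →  p(cons(p(cons(e, e)), p(q(q(e)))))   [R7 at 1.2.1.1]
4. p(cons(p(cons(e, e)), p(q(q(e)))))  →  p(cons(p(cons(e, e)), p(q(e))))   [R5 at 1.2.1.1]
5. p(cons(p(cons(e, e)), p(q(e))))  →  p(cons(p(cons(e, e)), p(e)))   [R5 at 1.2.1]

p(cons(p(cons(e, e)), p(e)))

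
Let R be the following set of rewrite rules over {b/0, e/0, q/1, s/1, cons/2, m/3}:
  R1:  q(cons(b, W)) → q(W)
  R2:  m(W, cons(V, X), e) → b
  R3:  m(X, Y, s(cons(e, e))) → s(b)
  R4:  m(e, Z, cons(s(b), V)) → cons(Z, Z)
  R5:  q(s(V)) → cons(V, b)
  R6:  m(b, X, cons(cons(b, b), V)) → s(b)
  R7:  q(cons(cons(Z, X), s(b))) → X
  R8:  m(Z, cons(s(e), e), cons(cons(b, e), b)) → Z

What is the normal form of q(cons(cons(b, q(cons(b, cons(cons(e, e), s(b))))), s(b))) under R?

e

1. q(cons(cons(b, q(cons(b, cons(cons(e, e), s(b))))), s(b)))  →  q(cons(b, cons(cons(e, e), s(b))))   [R7 at ε]
2. q(cons(b, cons(cons(e, e), s(b))))  →  q(cons(cons(e, e), s(b)))   [R1 at ε]
3. q(cons(cons(e, e), s(b)))  →  e   [R7 at ε]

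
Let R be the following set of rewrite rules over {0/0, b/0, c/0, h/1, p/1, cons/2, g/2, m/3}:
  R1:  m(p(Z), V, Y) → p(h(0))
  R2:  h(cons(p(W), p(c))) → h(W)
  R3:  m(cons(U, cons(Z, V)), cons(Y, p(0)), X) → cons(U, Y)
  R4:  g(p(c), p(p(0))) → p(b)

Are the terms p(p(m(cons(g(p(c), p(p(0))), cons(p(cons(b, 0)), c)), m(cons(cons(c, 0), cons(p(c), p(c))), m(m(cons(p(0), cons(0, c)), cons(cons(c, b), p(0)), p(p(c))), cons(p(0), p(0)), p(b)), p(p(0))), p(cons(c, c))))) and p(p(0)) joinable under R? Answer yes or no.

no — NF(t₁) = p(p(cons(p(b), cons(c, 0)))), NF(t₂) = p(p(0))

Reduce t₁ = p(p(m(cons(g(p(c), p(p(0))), cons(p(cons(b, 0)), c)), m(cons(cons(c, 0), cons(p(c), p(c))), m(m(cons(p(0), cons(0, c)), cons(cons(c, b), p(0)), p(p(c))), cons(p(0), p(0)), p(b)), p(p(0))), p(cons(c, c))))):
1. p(p(m(cons(g(p(c), p(p(0))), cons(p(cons(b, 0)), c)), m(cons(cons(c, 0), cons(p(c), p(c))), m(m(cons(p(0), cons(0, c)), cons(cons(c, b), p(0)), p(p(c))), cons(p(0), p(0)), p(b)), p(p(0))), p(cons(c, c)))))  →  p(p(m(cons(p(b), cons(p(cons(b, 0)), c)), m(cons(cons(c, 0), cons(p(c), p(c))), m(m(cons(p(0), cons(0, c)), cons(cons(c, b), p(0)), p(p(c))), cons(p(0), p(0)), p(b)), p(p(0))), p(cons(c, c)))))   [R4 at 1.1.1.1]
2. p(p(m(cons(p(b), cons(p(cons(b, 0)), c)), m(cons(cons(c, 0), cons(p(c), p(c))), m(m(cons(p(0), cons(0, c)), cons(cons(c, b), p(0)), p(p(c))), cons(p(0), p(0)), p(b)), p(p(0))), p(cons(c, c)))))  →  p(p(m(cons(p(b), cons(p(cons(b, 0)), c)), m(cons(cons(c, 0), cons(p(c), p(c))), m(cons(p(0), cons(c, b)), cons(p(0), p(0)), p(b)), p(p(0))), p(cons(c, c)))))   [R3 at 1.1.2.2.1]
3. p(p(m(cons(p(b), cons(p(cons(b, 0)), c)), m(cons(cons(c, 0), cons(p(c), p(c))), m(cons(p(0), cons(c, b)), cons(p(0), p(0)), p(b)), p(p(0))), p(cons(c, c)))))  →  p(p(m(cons(p(b), cons(p(cons(b, 0)), c)), m(cons(cons(c, 0), cons(p(c), p(c))), cons(p(0), p(0)), p(p(0))), p(cons(c, c)))))   [R3 at 1.1.2.2]
4. p(p(m(cons(p(b), cons(p(cons(b, 0)), c)), m(cons(cons(c, 0), cons(p(c), p(c))), cons(p(0), p(0)), p(p(0))), p(cons(c, c)))))  →  p(p(m(cons(p(b), cons(p(cons(b, 0)), c)), cons(cons(c, 0), p(0)), p(cons(c, c)))))   [R3 at 1.1.2]
5. p(p(m(cons(p(b), cons(p(cons(b, 0)), c)), cons(cons(c, 0), p(0)), p(cons(c, c)))))  →  p(p(cons(p(b), cons(c, 0))))   [R3 at 1.1]

Reduce t₂ = p(p(0)):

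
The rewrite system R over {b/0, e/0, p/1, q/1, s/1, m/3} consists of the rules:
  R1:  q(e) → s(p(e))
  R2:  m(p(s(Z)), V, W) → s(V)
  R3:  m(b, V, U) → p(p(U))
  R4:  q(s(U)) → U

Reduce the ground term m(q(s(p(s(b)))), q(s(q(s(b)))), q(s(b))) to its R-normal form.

s(b)

1. m(q(s(p(s(b)))), q(s(q(s(b)))), q(s(b)))  →  m(p(s(b)), q(s(q(s(b)))), q(s(b)))   [R4 at 1]
2. m(p(s(b)), q(s(q(s(b)))), q(s(b)))  →  s(q(s(q(s(b)))))   [R2 at ε]
3. s(q(s(q(s(b)))))  →  s(q(s(b)))   [R4 at 1]
4. s(q(s(b)))  →  s(b)   [R4 at 1]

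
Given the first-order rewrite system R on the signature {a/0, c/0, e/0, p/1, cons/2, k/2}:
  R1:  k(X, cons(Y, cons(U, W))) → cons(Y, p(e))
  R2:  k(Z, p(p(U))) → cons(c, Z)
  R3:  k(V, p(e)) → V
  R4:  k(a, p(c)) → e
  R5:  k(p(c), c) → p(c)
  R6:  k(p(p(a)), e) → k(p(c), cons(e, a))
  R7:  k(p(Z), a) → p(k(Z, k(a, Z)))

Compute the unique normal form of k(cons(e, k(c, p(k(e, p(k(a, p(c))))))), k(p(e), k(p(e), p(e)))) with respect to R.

cons(e, c)

1. k(cons(e, k(c, p(k(e, p(k(a, p(c))))))), k(p(e), k(p(e), p(e))))  →  k(cons(e, k(c, p(k(e, p(e))))), k(p(e), k(p(e), p(e))))   [R4 at 1.2.2.1.2.1]
2. k(cons(e, k(c, p(k(e, p(e))))), k(p(e), k(p(e), p(e))))  →  k(cons(e, k(c, p(e))), k(p(e), k(p(e), p(e))))   [R3 at 1.2.2.1]
3. k(cons(e, k(c, p(e))), k(p(e), k(p(e), p(e))))  →  k(cons(e, c), k(p(e), k(p(e), p(e))))   [R3 at 1.2]
4. k(cons(e, c), k(p(e), k(p(e), p(e))))  →  k(cons(e, c), k(p(e), p(e)))   [R3 at 2.2]
5. k(cons(e, c), k(p(e), p(e)))  →  k(cons(e, c), p(e))   [R3 at 2]
6. k(cons(e, c), p(e))  →  cons(e, c)   [R3 at ε]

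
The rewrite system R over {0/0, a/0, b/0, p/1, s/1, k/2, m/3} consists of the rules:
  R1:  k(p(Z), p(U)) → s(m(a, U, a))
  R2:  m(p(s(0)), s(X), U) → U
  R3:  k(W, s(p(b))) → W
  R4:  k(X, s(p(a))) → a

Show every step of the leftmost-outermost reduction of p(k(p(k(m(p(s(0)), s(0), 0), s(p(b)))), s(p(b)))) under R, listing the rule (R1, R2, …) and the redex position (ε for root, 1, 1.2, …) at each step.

1. p(k(p(k(m(p(s(0)), s(0), 0), s(p(b)))), s(p(b))))  →  p(p(k(m(p(s(0)), s(0), 0), s(p(b)))))   [R3 at 1]
2. p(p(k(m(p(s(0)), s(0), 0), s(p(b)))))  →  p(p(m(p(s(0)), s(0), 0)))   [R3 at 1.1]
3. p(p(m(p(s(0)), s(0), 0)))  →  p(p(0))   [R2 at 1.1]

p(p(0))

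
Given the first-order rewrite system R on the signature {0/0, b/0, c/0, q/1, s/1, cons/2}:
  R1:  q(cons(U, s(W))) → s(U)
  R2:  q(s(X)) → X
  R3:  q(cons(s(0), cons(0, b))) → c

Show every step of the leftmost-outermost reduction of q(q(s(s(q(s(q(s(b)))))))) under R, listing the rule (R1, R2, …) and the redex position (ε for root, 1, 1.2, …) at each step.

1. q(q(s(s(q(s(q(s(b))))))))  →  q(s(q(s(q(s(b))))))   [R2 at 1]
2. q(s(q(s(q(s(b))))))  →  q(s(q(s(b))))   [R2 at ε]
3. q(s(q(s(b))))  →  q(s(b))   [R2 at ε]
4. q(s(b))  →  b   [R2 at ε]

b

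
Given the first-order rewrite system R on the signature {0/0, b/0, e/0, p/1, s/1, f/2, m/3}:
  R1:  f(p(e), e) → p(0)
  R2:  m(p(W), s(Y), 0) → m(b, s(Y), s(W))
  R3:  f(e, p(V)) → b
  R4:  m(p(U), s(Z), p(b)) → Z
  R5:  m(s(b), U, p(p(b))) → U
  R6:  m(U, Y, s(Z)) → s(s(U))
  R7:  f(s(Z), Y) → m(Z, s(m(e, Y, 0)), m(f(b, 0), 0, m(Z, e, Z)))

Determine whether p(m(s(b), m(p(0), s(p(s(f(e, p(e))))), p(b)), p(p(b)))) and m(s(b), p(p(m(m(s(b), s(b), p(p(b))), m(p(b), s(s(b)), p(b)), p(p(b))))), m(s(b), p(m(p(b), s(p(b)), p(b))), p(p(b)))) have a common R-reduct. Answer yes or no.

yes — NF(t₁) = p(p(s(b))), NF(t₂) = p(p(s(b)))

Reduce t₁ = p(m(s(b), m(p(0), s(p(s(f(e, p(e))))), p(b)), p(p(b)))):
1. p(m(s(b), m(p(0), s(p(s(f(e, p(e))))), p(b)), p(p(b))))  →  p(m(p(0), s(p(s(f(e, p(e))))), p(b)))   [R5 at 1]
2. p(m(p(0), s(p(s(f(e, p(e))))), p(b)))  →  p(p(s(f(e, p(e)))))   [R4 at 1]
3. p(p(s(f(e, p(e)))))  →  p(p(s(b)))   [R3 at 1.1.1]

Reduce t₂ = m(s(b), p(p(m(m(s(b), s(b), p(p(b))), m(p(b), s(s(b)), p(b)), p(p(b))))), m(s(b), p(m(p(b), s(p(b)), p(b))), p(p(b)))):
1. m(s(b), p(p(m(m(s(b), s(b), p(p(b))), m(p(b), s(s(b)), p(b)), p(p(b))))), m(s(b), p(m(p(b), s(p(b)), p(b))), p(p(b))))  →  m(s(b), p(p(m(s(b), m(p(b), s(s(b)), p(b)), p(p(b))))), m(s(b), p(m(p(b), s(p(b)), p(b))), p(p(b))))   [R5 at 2.1.1.1]
2. m(s(b), p(p(m(s(b), m(p(b), s(s(b)), p(b)), p(p(b))))), m(s(b), p(m(p(b), s(p(b)), p(b))), p(p(b))))  →  m(s(b), p(p(m(p(b), s(s(b)), p(b)))), m(s(b), p(m(p(b), s(p(b)), p(b))), p(p(b))))   [R5 at 2.1.1]
3. m(s(b), p(p(m(p(b), s(s(b)), p(b)))), m(s(b), p(m(p(b), s(p(b)), p(b))), p(p(b))))  →  m(s(b), p(p(s(b))), m(s(b), p(m(p(b), s(p(b)), p(b))), p(p(b))))   [R4 at 2.1.1]
4. m(s(b), p(p(s(b))), m(s(b), p(m(p(b), s(p(b)), p(b))), p(p(b))))  →  m(s(b), p(p(s(b))), p(m(p(b), s(p(b)), p(b))))   [R5 at 3]
5. m(s(b), p(p(s(b))), p(m(p(b), s(p(b)), p(b))))  →  m(s(b), p(p(s(b))), p(p(b)))   [R4 at 3.1]
6. m(s(b), p(p(s(b))), p(p(b)))  →  p(p(s(b)))   [R5 at ε]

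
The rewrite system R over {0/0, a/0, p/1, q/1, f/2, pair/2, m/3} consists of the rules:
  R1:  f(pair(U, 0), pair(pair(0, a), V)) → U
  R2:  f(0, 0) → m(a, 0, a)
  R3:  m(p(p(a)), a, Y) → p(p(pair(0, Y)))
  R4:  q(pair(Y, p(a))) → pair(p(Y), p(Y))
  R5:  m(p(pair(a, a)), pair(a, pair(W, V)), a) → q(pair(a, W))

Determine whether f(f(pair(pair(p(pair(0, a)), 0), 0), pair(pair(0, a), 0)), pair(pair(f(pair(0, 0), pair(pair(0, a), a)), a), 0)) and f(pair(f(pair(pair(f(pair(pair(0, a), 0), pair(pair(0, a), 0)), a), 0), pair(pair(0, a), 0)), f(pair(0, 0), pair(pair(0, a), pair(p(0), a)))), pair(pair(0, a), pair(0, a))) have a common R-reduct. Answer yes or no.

no — NF(t₁) = p(pair(0, a)), NF(t₂) = pair(pair(0, a), a)

Reduce t₁ = f(f(pair(pair(p(pair(0, a)), 0), 0), pair(pair(0, a), 0)), pair(pair(f(pair(0, 0), pair(pair(0, a), a)), a), 0)):
1. f(f(pair(pair(p(pair(0, a)), 0), 0), pair(pair(0, a), 0)), pair(pair(f(pair(0, 0), pair(pair(0, a), a)), a), 0))  →  f(pair(p(pair(0, a)), 0), pair(pair(f(pair(0, 0), pair(pair(0, a), a)), a), 0))   [R1 at 1]
2. f(pair(p(pair(0, a)), 0), pair(pair(f(pair(0, 0), pair(pair(0, a), a)), a), 0))  →  f(pair(p(pair(0, a)), 0), pair(pair(0, a), 0))   [R1 at 2.1.1]
3. f(pair(p(pair(0, a)), 0), pair(pair(0, a), 0))  →  p(pair(0, a))   [R1 at ε]

Reduce t₂ = f(pair(f(pair(pair(f(pair(pair(0, a), 0), pair(pair(0, a), 0)), a), 0), pair(pair(0, a), 0)), f(pair(0, 0), pair(pair(0, a), pair(p(0), a)))), pair(pair(0, a), pair(0, a))):
1. f(pair(f(pair(pair(f(pair(pair(0, a), 0), pair(pair(0, a), 0)), a), 0), pair(pair(0, a), 0)), f(pair(0, 0), pair(pair(0, a), pair(p(0), a)))), pair(pair(0, a), pair(0, a)))  →  f(pair(pair(f(pair(pair(0, a), 0), pair(pair(0, a), 0)), a), f(pair(0, 0), pair(pair(0, a), pair(p(0), a)))), pair(pair(0, a), pair(0, a)))   [R1 at 1.1]
2. f(pair(pair(f(pair(pair(0, a), 0), pair(pair(0, a), 0)), a), f(pair(0, 0), pair(pair(0, a), pair(p(0), a)))), pair(pair(0, a), pair(0, a)))  →  f(pair(pair(pair(0, a), a), f(pair(0, 0), pair(pair(0, a), pair(p(0), a)))), pair(pair(0, a), pair(0, a)))   [R1 at 1.1.1]
3. f(pair(pair(pair(0, a), a), f(pair(0, 0), pair(pair(0, a), pair(p(0), a)))), pair(pair(0, a), pair(0, a)))  →  f(pair(pair(pair(0, a), a), 0), pair(pair(0, a), pair(0, a)))   [R1 at 1.2]
4. f(pair(pair(pair(0, a), a), 0), pair(pair(0, a), pair(0, a)))  →  pair(pair(0, a), a)   [R1 at ε]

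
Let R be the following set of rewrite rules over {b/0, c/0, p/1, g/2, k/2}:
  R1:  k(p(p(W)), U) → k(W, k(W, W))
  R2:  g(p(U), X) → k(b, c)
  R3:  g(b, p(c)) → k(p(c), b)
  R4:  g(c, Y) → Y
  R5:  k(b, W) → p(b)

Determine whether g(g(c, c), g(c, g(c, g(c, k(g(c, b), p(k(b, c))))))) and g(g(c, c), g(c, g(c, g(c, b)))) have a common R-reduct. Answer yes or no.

no — NF(t₁) = p(b), NF(t₂) = b

Reduce t₁ = g(g(c, c), g(c, g(c, g(c, k(g(c, b), p(k(b, c))))))):
1. g(g(c, c), g(c, g(c, g(c, k(g(c, b), p(k(b, c)))))))  →  g(c, g(c, g(c, g(c, k(g(c, b), p(k(b, c)))))))   [R4 at 1]
2. g(c, g(c, g(c, g(c, k(g(c, b), p(k(b, c)))))))  →  g(c, g(c, g(c, k(g(c, b), p(k(b, c))))))   [R4 at ε]
3. g(c, g(c, g(c, k(g(c, b), p(k(b, c))))))  →  g(c, g(c, k(g(c, b), p(k(b, c)))))   [R4 at ε]
4. g(c, g(c, k(g(c, b), p(k(b, c)))))  →  g(c, k(g(c, b), p(k(b, c))))   [R4 at ε]
5. g(c, k(g(c, b), p(k(b, c))))  →  k(g(c, b), p(k(b, c)))   [R4 at ε]
6. k(g(c, b), p(k(b, c)))  →  k(b, p(k(b, c)))   [R4 at 1]
7. k(b, p(k(b, c)))  →  p(b)   [R5 at ε]

Reduce t₂ = g(g(c, c), g(c, g(c, g(c, b)))):
1. g(g(c, c), g(c, g(c, g(c, b))))  →  g(c, g(c, g(c, g(c, b))))   [R4 at 1]
2. g(c, g(c, g(c, g(c, b))))  →  g(c, g(c, g(c, b)))   [R4 at ε]
3. g(c, g(c, g(c, b)))  →  g(c, g(c, b))   [R4 at ε]
4. g(c, g(c, b))  →  g(c, b)   [R4 at ε]
5. g(c, b)  →  b   [R4 at ε]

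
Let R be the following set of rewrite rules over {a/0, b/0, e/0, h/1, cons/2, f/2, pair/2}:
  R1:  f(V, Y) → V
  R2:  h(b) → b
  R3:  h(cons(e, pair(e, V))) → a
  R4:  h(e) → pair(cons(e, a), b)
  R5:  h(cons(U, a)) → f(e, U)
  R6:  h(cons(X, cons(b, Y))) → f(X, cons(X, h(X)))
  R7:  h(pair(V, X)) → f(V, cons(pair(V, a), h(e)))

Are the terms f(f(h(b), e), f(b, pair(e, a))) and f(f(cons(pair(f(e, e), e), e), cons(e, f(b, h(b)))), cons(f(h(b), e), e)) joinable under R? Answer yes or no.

Reduce t₁ = f(f(h(b), e), f(b, pair(e, a))):
1. f(f(h(b), e), f(b, pair(e, a)))  →  f(h(b), e)   [R1 at ε]
2. f(h(b), e)  →  h(b)   [R1 at ε]
3. h(b)  →  b   [R2 at ε]

Reduce t₂ = f(f(cons(pair(f(e, e), e), e), cons(e, f(b, h(b)))), cons(f(h(b), e), e)):
1. f(f(cons(pair(f(e, e), e), e), cons(e, f(b, h(b)))), cons(f(h(b), e), e))  →  f(cons(pair(f(e, e), e), e), cons(e, f(b, h(b))))   [R1 at ε]
2. f(cons(pair(f(e, e), e), e), cons(e, f(b, h(b))))  →  cons(pair(f(e, e), e), e)   [R1 at ε]
3. cons(pair(f(e, e), e), e)  →  cons(pair(e, e), e)   [R1 at 1.1]

no — NF(t₁) = b, NF(t₂) = cons(pair(e, e), e)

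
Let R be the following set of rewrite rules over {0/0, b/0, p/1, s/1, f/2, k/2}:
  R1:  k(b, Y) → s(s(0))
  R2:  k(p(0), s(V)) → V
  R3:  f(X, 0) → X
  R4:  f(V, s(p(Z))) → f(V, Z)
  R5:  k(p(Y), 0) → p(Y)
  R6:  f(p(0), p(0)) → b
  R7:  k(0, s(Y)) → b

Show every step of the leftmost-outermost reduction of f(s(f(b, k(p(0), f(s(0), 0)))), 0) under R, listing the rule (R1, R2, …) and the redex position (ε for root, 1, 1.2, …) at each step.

1. f(s(f(b, k(p(0), f(s(0), 0)))), 0)  →  s(f(b, k(p(0), f(s(0), 0))))   [R3 at ε]
2. s(f(b, k(p(0), f(s(0), 0))))  →  s(f(b, k(p(0), s(0))))   [R3 at 1.2.2]
3. s(f(b, k(p(0), s(0))))  →  s(f(b, 0))   [R2 at 1.2]
4. s(f(b, 0))  →  s(b)   [R3 at 1]

s(b)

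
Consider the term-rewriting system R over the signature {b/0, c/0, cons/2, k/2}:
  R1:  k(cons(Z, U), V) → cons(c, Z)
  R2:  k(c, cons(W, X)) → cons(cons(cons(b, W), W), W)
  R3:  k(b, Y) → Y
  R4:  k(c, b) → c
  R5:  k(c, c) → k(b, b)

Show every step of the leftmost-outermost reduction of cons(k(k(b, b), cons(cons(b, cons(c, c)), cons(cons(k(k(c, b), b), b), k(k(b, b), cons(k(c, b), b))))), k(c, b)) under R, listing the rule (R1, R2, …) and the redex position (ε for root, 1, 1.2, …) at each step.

1. cons(k(k(b, b), cons(cons(b, cons(c, c)), cons(cons(k(k(c, b), b), b), k(k(b, b), cons(k(c, b), b))))), k(c, b))  →  cons(k(b, cons(cons(b, cons(c, c)), cons(cons(k(k(c, b), b), b), k(k(b, b), cons(k(c, b), b))))), k(c, b))   [R3 at 1.1]
2. cons(k(b, cons(cons(b, cons(c, c)), cons(cons(k(k(c, b), b), b), k(k(b, b), cons(k(c, b), b))))), k(c, b))  →  cons(cons(cons(b, cons(c, c)), cons(cons(k(k(c, b), b), b), k(k(b, b), cons(k(c, b), b)))), k(c, b))   [R3 at 1]
3. cons(cons(cons(b, cons(c, c)), cons(cons(k(k(c, b), b), b), k(k(b, b), cons(k(c, b), b)))), k(c, b))  →  cons(cons(cons(b, cons(c, c)), cons(cons(k(c, b), b), k(k(b, b), cons(k(c, b), b)))), k(c, b))   [R4 at 1.2.1.1.1]
4. cons(cons(cons(b, cons(c, c)), cons(cons(k(c, b), b), k(k(b, b), cons(k(c, b), b)))), k(c, b))  →  cons(cons(cons(b, cons(c, c)), cons(cons(c, b), k(k(b, b), cons(k(c, b), b)))), k(c, b))   [R4 at 1.2.1.1]
5. cons(cons(cons(b, cons(c, c)), cons(cons(c, b), k(k(b, b), cons(k(c, b), b)))), k(c, b))  →  cons(cons(cons(b, cons(c, c)), cons(cons(c, b), k(b, cons(k(c, b), b)))), k(c, b))   [R3 at 1.2.2.1]
6. cons(cons(cons(b, cons(c, c)), cons(cons(c, b), k(b, cons(k(c, b), b)))), k(c, b))  →  cons(cons(cons(b, cons(c, c)), cons(cons(c, b), cons(k(c, b), b))), k(c, b))   [R3 at 1.2.2]
7. cons(cons(cons(b, cons(c, c)), cons(cons(c, b), cons(k(c, b), b))), k(c, b))  →  cons(cons(cons(b, cons(c, c)), cons(cons(c, b), cons(c, b))), k(c, b))   [R4 at 1.2.2.1]
8. cons(cons(cons(b, cons(c, c)), cons(cons(c, b), cons(c, b))), k(c, b))  →  cons(cons(cons(b, cons(c, c)), cons(cons(c, b), cons(c, b))), c)   [R4 at 2]

cons(cons(cons(b, cons(c, c)), cons(cons(c, b), cons(c, b))), c)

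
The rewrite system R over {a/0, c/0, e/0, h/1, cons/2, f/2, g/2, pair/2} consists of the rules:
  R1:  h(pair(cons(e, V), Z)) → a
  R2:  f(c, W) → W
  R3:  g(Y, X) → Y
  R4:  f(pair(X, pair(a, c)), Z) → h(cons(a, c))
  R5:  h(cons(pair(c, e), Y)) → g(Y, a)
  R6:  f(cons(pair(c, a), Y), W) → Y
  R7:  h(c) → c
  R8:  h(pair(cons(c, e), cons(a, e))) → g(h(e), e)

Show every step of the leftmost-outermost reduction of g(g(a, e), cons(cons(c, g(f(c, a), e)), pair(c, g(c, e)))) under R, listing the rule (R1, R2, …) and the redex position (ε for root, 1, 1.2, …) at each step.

a

1. g(g(a, e), cons(cons(c, g(f(c, a), e)), pair(c, g(c, e))))  →  g(a, e)   [R3 at ε]
2. g(a, e)  →  a   [R3 at ε]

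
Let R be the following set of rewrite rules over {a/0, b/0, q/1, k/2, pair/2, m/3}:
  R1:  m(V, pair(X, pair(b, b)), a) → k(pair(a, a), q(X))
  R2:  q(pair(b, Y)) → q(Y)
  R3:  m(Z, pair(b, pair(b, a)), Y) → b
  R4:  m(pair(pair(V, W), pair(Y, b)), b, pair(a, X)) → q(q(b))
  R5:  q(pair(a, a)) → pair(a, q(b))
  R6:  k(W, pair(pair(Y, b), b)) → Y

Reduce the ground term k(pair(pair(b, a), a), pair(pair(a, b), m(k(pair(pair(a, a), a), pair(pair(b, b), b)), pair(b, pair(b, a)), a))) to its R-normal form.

a

1. k(pair(pair(b, a), a), pair(pair(a, b), m(k(pair(pair(a, a), a), pair(pair(b, b), b)), pair(b, pair(b, a)), a)))  →  k(pair(pair(b, a), a), pair(pair(a, b), b))   [R3 at 2.2]
2. k(pair(pair(b, a), a), pair(pair(a, b), b))  →  a   [R6 at ε]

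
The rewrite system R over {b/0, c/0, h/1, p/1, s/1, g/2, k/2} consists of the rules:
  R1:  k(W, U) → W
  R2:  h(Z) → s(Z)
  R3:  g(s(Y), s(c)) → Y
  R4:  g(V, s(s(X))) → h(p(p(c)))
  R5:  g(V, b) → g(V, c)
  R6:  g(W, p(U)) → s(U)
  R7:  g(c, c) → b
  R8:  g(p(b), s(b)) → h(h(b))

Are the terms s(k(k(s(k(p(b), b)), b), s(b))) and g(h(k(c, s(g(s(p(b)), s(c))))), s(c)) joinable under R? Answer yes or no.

no — NF(t₁) = s(s(p(b))), NF(t₂) = c

Reduce t₁ = s(k(k(s(k(p(b), b)), b), s(b))):
1. s(k(k(s(k(p(b), b)), b), s(b)))  →  s(k(s(k(p(b), b)), b))   [R1 at 1]
2. s(k(s(k(p(b), b)), b))  →  s(s(k(p(b), b)))   [R1 at 1]
3. s(s(k(p(b), b)))  →  s(s(p(b)))   [R1 at 1.1]

Reduce t₂ = g(h(k(c, s(g(s(p(b)), s(c))))), s(c)):
1. g(h(k(c, s(g(s(p(b)), s(c))))), s(c))  →  g(s(k(c, s(g(s(p(b)), s(c))))), s(c))   [R2 at 1]
2. g(s(k(c, s(g(s(p(b)), s(c))))), s(c))  →  k(c, s(g(s(p(b)), s(c))))   [R3 at ε]
3. k(c, s(g(s(p(b)), s(c))))  →  c   [R1 at ε]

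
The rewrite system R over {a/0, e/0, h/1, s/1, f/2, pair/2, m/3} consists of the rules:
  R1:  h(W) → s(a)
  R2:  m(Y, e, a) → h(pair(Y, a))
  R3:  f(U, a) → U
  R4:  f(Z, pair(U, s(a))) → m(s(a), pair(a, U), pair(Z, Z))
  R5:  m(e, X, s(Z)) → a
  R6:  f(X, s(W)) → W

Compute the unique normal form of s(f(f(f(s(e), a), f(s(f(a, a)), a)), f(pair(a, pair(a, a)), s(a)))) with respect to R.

s(a)

1. s(f(f(f(s(e), a), f(s(f(a, a)), a)), f(pair(a, pair(a, a)), s(a))))  →  s(f(f(s(e), f(s(f(a, a)), a)), f(pair(a, pair(a, a)), s(a))))   [R3 at 1.1.1]
2. s(f(f(s(e), f(s(f(a, a)), a)), f(pair(a, pair(a, a)), s(a))))  →  s(f(f(s(e), s(f(a, a))), f(pair(a, pair(a, a)), s(a))))   [R3 at 1.1.2]
3. s(f(f(s(e), s(f(a, a))), f(pair(a, pair(a, a)), s(a))))  →  s(f(f(a, a), f(pair(a, pair(a, a)), s(a))))   [R6 at 1.1]
4. s(f(f(a, a), f(pair(a, pair(a, a)), s(a))))  →  s(f(a, f(pair(a, pair(a, a)), s(a))))   [R3 at 1.1]
5. s(f(a, f(pair(a, pair(a, a)), s(a))))  →  s(f(a, a))   [R6 at 1.2]
6. s(f(a, a))  →  s(a)   [R3 at 1]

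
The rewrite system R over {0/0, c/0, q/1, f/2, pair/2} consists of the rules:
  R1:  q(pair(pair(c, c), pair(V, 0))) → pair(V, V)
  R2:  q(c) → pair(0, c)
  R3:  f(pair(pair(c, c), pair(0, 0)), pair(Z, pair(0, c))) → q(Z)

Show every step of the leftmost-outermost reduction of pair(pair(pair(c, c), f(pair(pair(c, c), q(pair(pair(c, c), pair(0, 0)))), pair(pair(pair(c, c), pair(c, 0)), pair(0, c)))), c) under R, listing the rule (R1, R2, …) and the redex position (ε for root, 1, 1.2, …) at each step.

1. pair(pair(pair(c, c), f(pair(pair(c, c), q(pair(pair(c, c), pair(0, 0)))), pair(pair(pair(c, c), pair(c, 0)), pair(0, c)))), c)  →  pair(pair(pair(c, c), f(pair(pair(c, c), pair(0, 0)), pair(pair(pair(c, c), pair(c, 0)), pair(0, c)))), c)   [R1 at 1.2.1.2]
2. pair(pair(pair(c, c), f(pair(pair(c, c), pair(0, 0)), pair(pair(pair(c, c), pair(c, 0)), pair(0, c)))), c)  →  pair(pair(pair(c, c), q(pair(pair(c, c), pair(c, 0)))), c)   [R3 at 1.2]
3. pair(pair(pair(c, c), q(pair(pair(c, c), pair(c, 0)))), c)  →  pair(pair(pair(c, c), pair(c, c)), c)   [R1 at 1.2]

pair(pair(pair(c, c), pair(c, c)), c)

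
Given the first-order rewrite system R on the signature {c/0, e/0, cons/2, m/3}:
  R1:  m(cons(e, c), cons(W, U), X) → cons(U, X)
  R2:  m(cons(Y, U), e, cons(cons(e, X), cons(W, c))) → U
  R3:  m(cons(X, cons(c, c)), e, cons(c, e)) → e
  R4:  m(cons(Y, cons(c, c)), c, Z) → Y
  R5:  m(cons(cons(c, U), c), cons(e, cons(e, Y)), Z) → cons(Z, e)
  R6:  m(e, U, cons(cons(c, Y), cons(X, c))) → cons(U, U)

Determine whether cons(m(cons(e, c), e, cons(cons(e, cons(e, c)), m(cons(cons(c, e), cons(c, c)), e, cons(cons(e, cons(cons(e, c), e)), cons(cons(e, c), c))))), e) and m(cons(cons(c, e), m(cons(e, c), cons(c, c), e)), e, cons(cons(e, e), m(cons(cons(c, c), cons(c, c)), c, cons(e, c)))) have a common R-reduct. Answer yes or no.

Reduce t₁ = cons(m(cons(e, c), e, cons(cons(e, cons(e, c)), m(cons(cons(c, e), cons(c, c)), e, cons(cons(e, cons(cons(e, c), e)), cons(cons(e, c), c))))), e):
1. cons(m(cons(e, c), e, cons(cons(e, cons(e, c)), m(cons(cons(c, e), cons(c, c)), e, cons(cons(e, cons(cons(e, c), e)), cons(cons(e, c), c))))), e)  →  cons(m(cons(e, c), e, cons(cons(e, cons(e, c)), cons(c, c))), e)   [R2 at 1.3.2]
2. cons(m(cons(e, c), e, cons(cons(e, cons(e, c)), cons(c, c))), e)  →  cons(c, e)   [R2 at 1]

Reduce t₂ = m(cons(cons(c, e), m(cons(e, c), cons(c, c), e)), e, cons(cons(e, e), m(cons(cons(c, c), cons(c, c)), c, cons(e, c)))):
1. m(cons(cons(c, e), m(cons(e, c), cons(c, c), e)), e, cons(cons(e, e), m(cons(cons(c, c), cons(c, c)), c, cons(e, c))))  →  m(cons(cons(c, e), cons(c, e)), e, cons(cons(e, e), m(cons(cons(c, c), cons(c, c)), c, cons(e, c))))   [R1 at 1.2]
2. m(cons(cons(c, e), cons(c, e)), e, cons(cons(e, e), m(cons(cons(c, c), cons(c, c)), c, cons(e, c))))  →  m(cons(cons(c, e), cons(c, e)), e, cons(cons(e, e), cons(c, c)))   [R4 at 3.2]
3. m(cons(cons(c, e), cons(c, e)), e, cons(cons(e, e), cons(c, c)))  →  cons(c, e)   [R2 at ε]

yes — NF(t₁) = cons(c, e), NF(t₂) = cons(c, e)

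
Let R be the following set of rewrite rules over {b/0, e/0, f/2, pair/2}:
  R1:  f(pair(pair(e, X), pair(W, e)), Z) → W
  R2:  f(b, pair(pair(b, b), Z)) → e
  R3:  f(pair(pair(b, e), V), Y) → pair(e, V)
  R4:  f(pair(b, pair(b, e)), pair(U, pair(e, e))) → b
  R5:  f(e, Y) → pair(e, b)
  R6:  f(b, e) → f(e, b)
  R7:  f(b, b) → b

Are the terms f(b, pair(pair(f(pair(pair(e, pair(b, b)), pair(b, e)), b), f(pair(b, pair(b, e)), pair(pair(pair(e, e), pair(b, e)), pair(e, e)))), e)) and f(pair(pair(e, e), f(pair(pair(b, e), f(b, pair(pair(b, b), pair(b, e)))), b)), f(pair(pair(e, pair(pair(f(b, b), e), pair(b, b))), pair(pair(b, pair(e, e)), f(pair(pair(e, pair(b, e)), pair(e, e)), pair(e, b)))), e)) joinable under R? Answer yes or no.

yes — NF(t₁) = e, NF(t₂) = e

Reduce t₁ = f(b, pair(pair(f(pair(pair(e, pair(b, b)), pair(b, e)), b), f(pair(b, pair(b, e)), pair(pair(pair(e, e), pair(b, e)), pair(e, e)))), e)):
1. f(b, pair(pair(f(pair(pair(e, pair(b, b)), pair(b, e)), b), f(pair(b, pair(b, e)), pair(pair(pair(e, e), pair(b, e)), pair(e, e)))), e))  →  f(b, pair(pair(b, f(pair(b, pair(b, e)), pair(pair(pair(e, e), pair(b, e)), pair(e, e)))), e))   [R1 at 2.1.1]
2. f(b, pair(pair(b, f(pair(b, pair(b, e)), pair(pair(pair(e, e), pair(b, e)), pair(e, e)))), e))  →  f(b, pair(pair(b, b), e))   [R4 at 2.1.2]
3. f(b, pair(pair(b, b), e))  →  e   [R2 at ε]

Reduce t₂ = f(pair(pair(e, e), f(pair(pair(b, e), f(b, pair(pair(b, b), pair(b, e)))), b)), f(pair(pair(e, pair(pair(f(b, b), e), pair(b, b))), pair(pair(b, pair(e, e)), f(pair(pair(e, pair(b, e)), pair(e, e)), pair(e, b)))), e)):
1. f(pair(pair(e, e), f(pair(pair(b, e), f(b, pair(pair(b, b), pair(b, e)))), b)), f(pair(pair(e, pair(pair(f(b, b), e), pair(b, b))), pair(pair(b, pair(e, e)), f(pair(pair(e, pair(b, e)), pair(e, e)), pair(e, b)))), e))  →  f(pair(pair(e, e), pair(e, f(b, pair(pair(b, b), pair(b, e))))), f(pair(pair(e, pair(pair(f(b, b), e), pair(b, b))), pair(pair(b, pair(e, e)), f(pair(pair(e, pair(b, e)), pair(e, e)), pair(e, b)))), e))   [R3 at 1.2]
2. f(pair(pair(e, e), pair(e, f(b, pair(pair(b, b), pair(b, e))))), f(pair(pair(e, pair(pair(f(b, b), e), pair(b, b))), pair(pair(b, pair(e, e)), f(pair(pair(e, pair(b, e)), pair(e, e)), pair(e, b)))), e))  →  f(pair(pair(e, e), pair(e, e)), f(pair(pair(e, pair(pair(f(b, b), e), pair(b, b))), pair(pair(b, pair(e, e)), f(pair(pair(e, pair(b, e)), pair(e, e)), pair(e, b)))), e))   [R2 at 1.2.2]
3. f(pair(pair(e, e), pair(e, e)), f(pair(pair(e, pair(pair(f(b, b), e), pair(b, b))), pair(pair(b, pair(e, e)), f(pair(pair(e, pair(b, e)), pair(e, e)), pair(e, b)))), e))  →  e   [R1 at ε]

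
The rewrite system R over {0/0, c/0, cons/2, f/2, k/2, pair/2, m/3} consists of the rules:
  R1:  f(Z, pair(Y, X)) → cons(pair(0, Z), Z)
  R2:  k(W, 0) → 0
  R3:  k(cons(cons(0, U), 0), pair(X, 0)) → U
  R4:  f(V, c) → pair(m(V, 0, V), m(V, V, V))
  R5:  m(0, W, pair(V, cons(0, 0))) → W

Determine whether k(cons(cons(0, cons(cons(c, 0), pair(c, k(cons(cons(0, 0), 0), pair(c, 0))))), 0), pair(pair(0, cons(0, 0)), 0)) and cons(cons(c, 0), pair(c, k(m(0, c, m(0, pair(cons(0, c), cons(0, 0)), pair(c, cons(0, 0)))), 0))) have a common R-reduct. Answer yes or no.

Reduce t₁ = k(cons(cons(0, cons(cons(c, 0), pair(c, k(cons(cons(0, 0), 0), pair(c, 0))))), 0), pair(pair(0, cons(0, 0)), 0)):
1. k(cons(cons(0, cons(cons(c, 0), pair(c, k(cons(cons(0, 0), 0), pair(c, 0))))), 0), pair(pair(0, cons(0, 0)), 0))  →  cons(cons(c, 0), pair(c, k(cons(cons(0, 0), 0), pair(c, 0))))   [R3 at ε]
2. cons(cons(c, 0), pair(c, k(cons(cons(0, 0), 0), pair(c, 0))))  →  cons(cons(c, 0), pair(c, 0))   [R3 at 2.2]

Reduce t₂ = cons(cons(c, 0), pair(c, k(m(0, c, m(0, pair(cons(0, c), cons(0, 0)), pair(c, cons(0, 0)))), 0))):
1. cons(cons(c, 0), pair(c, k(m(0, c, m(0, pair(cons(0, c), cons(0, 0)), pair(c, cons(0, 0)))), 0)))  →  cons(cons(c, 0), pair(c, 0))   [R2 at 2.2]

yes — NF(t₁) = cons(cons(c, 0), pair(c, 0)), NF(t₂) = cons(cons(c, 0), pair(c, 0))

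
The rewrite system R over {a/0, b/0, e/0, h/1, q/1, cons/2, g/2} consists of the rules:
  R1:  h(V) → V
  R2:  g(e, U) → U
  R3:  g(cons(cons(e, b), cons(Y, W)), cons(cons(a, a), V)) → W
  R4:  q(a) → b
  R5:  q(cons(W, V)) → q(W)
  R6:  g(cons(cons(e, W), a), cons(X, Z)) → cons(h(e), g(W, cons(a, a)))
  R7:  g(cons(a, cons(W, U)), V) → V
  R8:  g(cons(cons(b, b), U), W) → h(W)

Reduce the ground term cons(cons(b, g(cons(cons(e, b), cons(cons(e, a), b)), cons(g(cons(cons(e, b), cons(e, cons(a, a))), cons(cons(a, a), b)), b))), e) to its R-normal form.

cons(cons(b, b), e)

1. cons(cons(b, g(cons(cons(e, b), cons(cons(e, a), b)), cons(g(cons(cons(e, b), cons(e, cons(a, a))), cons(cons(a, a), b)), b))), e)  →  cons(cons(b, g(cons(cons(e, b), cons(cons(e, a), b)), cons(cons(a, a), b))), e)   [R3 at 1.2.2.1]
2. cons(cons(b, g(cons(cons(e, b), cons(cons(e, a), b)), cons(cons(a, a), b))), e)  →  cons(cons(b, b), e)   [R3 at 1.2]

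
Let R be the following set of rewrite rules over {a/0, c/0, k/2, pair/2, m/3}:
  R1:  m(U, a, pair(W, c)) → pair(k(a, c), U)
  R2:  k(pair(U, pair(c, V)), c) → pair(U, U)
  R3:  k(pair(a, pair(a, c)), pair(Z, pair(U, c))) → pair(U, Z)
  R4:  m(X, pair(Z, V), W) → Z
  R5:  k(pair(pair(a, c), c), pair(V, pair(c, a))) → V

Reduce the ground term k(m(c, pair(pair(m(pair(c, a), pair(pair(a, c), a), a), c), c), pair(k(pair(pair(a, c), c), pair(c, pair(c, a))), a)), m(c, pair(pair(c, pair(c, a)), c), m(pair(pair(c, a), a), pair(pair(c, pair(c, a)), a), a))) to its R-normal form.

c

1. k(m(c, pair(pair(m(pair(c, a), pair(pair(a, c), a), a), c), c), pair(k(pair(pair(a, c), c), pair(c, pair(c, a))), a)), m(c, pair(pair(c, pair(c, a)), c), m(pair(pair(c, a), a), pair(pair(c, pair(c, a)), a), a)))  →  k(pair(m(pair(c, a), pair(pair(a, c), a), a), c), m(c, pair(pair(c, pair(c, a)), c), m(pair(pair(c, a), a), pair(pair(c, pair(c, a)), a), a)))   [R4 at 1]
2. k(pair(m(pair(c, a), pair(pair(a, c), a), a), c), m(c, pair(pair(c, pair(c, a)), c), m(pair(pair(c, a), a), pair(pair(c, pair(c, a)), a), a)))  →  k(pair(pair(a, c), c), m(c, pair(pair(c, pair(c, a)), c), m(pair(pair(c, a), a), pair(pair(c, pair(c, a)), a), a)))   [R4 at 1.1]
3. k(pair(pair(a, c), c), m(c, pair(pair(c, pair(c, a)), c), m(pair(pair(c, a), a), pair(pair(c, pair(c, a)), a), a)))  →  k(pair(pair(a, c), c), pair(c, pair(c, a)))   [R4 at 2]
4. k(pair(pair(a, c), c), pair(c, pair(c, a)))  →  c   [R5 at ε]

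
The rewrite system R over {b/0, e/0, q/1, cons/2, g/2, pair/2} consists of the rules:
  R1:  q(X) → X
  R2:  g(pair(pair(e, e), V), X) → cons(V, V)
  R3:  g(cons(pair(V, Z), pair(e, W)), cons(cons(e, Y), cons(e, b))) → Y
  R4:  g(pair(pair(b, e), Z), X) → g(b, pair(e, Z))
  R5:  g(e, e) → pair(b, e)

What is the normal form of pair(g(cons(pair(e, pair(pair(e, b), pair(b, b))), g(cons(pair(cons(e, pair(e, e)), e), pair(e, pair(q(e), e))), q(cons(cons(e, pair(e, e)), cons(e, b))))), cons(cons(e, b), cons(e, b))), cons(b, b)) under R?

1. pair(g(cons(pair(e, pair(pair(e, b), pair(b, b))), g(cons(pair(cons(e, pair(e, e)), e), pair(e, pair(q(e), e))), q(cons(cons(e, pair(e, e)), cons(e, b))))), cons(cons(e, b), cons(e, b))), cons(b, b))  →  pair(g(cons(pair(e, pair(pair(e, b), pair(b, b))), g(cons(pair(cons(e, pair(e, e)), e), pair(e, pair(e, e))), q(cons(cons(e, pair(e, e)), cons(e, b))))), cons(cons(e, b), cons(e, b))), cons(b, b))   [R1 at 1.1.2.1.2.2.1]
2. pair(g(cons(pair(e, pair(pair(e, b), pair(b, b))), g(cons(pair(cons(e, pair(e, e)), e), pair(e, pair(e, e))), q(cons(cons(e, pair(e, e)), cons(e, b))))), cons(cons(e, b), cons(e, b))), cons(b, b))  →  pair(g(cons(pair(e, pair(pair(e, b), pair(b, b))), g(cons(pair(cons(e, pair(e, e)), e), pair(e, pair(e, e))), cons(cons(e, pair(e, e)), cons(e, b)))), cons(cons(e, b), cons(e, b))), cons(b, b))   [R1 at 1.1.2.2]
3. pair(g(cons(pair(e, pair(pair(e, b), pair(b, b))), g(cons(pair(cons(e, pair(e, e)), e), pair(e, pair(e, e))), cons(cons(e, pair(e, e)), cons(e, b)))), cons(cons(e, b), cons(e, b))), cons(b, b))  →  pair(g(cons(pair(e, pair(pair(e, b), pair(b, b))), pair(e, e)), cons(cons(e, b), cons(e, b))), cons(b, b))   [R3 at 1.1.2]
4. pair(g(cons(pair(e, pair(pair(e, b), pair(b, b))), pair(e, e)), cons(cons(e, b), cons(e, b))), cons(b, b))  →  pair(b, cons(b, b))   [R3 at 1]

pair(b, cons(b, b))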